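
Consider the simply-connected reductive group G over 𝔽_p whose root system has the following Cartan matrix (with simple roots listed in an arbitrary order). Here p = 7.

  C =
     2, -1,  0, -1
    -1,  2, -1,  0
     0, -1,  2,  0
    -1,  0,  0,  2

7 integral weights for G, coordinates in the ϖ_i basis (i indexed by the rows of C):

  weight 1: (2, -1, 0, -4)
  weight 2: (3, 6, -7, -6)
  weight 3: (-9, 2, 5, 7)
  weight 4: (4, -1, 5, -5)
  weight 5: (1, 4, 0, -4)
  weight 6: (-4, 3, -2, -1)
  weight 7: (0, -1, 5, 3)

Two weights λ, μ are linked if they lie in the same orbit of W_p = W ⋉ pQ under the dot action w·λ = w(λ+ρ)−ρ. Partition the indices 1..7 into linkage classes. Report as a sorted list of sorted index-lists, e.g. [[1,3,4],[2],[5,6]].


Root system A_4: the 4×4 matrix C matches after relabeling.

Alcove-folded reps (p=7, 7 weights, presented ϖ-order):

  λ_1 → (0, 0, 1, 3) · λ_2 → (1, 0, 2, 0) · λ_3 → (1, 4, 0, 1) · λ_4 → (1, 0, 2, 0) · λ_5 → (1, 4, 0, 1) · λ_6 → (0, 0, 1, 3) · λ_7 → (1, 0, 2, 0)

Partition of {1..7} into 3 W_7-dot-orbits:

[[1, 6], [2, 4, 7], [3, 5]]


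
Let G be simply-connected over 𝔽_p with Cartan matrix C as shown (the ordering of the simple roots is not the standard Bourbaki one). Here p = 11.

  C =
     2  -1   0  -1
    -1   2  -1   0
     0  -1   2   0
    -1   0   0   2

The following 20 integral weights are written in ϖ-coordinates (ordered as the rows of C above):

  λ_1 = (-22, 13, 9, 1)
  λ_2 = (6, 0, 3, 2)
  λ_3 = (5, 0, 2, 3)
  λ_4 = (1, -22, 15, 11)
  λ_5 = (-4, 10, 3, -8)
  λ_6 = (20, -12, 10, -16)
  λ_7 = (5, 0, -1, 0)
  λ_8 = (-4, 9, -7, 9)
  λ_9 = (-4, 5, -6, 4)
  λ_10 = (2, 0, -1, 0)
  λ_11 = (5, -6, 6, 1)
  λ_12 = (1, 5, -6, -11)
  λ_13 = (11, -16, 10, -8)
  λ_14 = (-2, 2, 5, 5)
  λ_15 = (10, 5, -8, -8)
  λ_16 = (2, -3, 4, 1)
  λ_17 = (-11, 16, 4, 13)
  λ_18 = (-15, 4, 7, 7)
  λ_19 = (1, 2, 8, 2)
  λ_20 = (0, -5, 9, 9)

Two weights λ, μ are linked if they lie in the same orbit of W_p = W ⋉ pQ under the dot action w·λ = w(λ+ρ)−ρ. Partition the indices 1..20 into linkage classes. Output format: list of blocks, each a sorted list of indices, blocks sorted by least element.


Type A_4, rank 4, |W|=120; reorder rows/cols to standard.

Folding the 20 weights λ_j+ρ into Ā_11 (reps in the given 4-coord order):

  1: (1, 5, 2, 2)
  2: (6, 1, 0, 1)
  3: (6, 1, 0, 1)
  4: (1, 5, 2, 2)
  5: (6, 1, 0, 1)
  6: (1, 4, 6, 0)
  7: (6, 1, 0, 1)
  8: (3, 1, 0, 1)
  9: (1, 2, 3, 2)
  10: (3, 1, 0, 1)
  11: (1, 5, 2, 2)
  12: (1, 5, 2, 2)
  13: (6, 1, 0, 1)
  14: (1, 2, 3, 2)
  15: (3, 1, 0, 1)
  16: (1, 2, 3, 2)
  17: (3, 1, 0, 1)
  18: (1, 5, 2, 2)
  19: (1, 2, 3, 2)
  20: (3, 1, 0, 1)

5 distinct reps among the 20 weights ⇒ 5 W_11-linkage classes:

[[1, 4, 11, 12, 18], [2, 3, 5, 7, 13], [6], [8, 10, 15, 17, 20], [9, 14, 16, 19]]


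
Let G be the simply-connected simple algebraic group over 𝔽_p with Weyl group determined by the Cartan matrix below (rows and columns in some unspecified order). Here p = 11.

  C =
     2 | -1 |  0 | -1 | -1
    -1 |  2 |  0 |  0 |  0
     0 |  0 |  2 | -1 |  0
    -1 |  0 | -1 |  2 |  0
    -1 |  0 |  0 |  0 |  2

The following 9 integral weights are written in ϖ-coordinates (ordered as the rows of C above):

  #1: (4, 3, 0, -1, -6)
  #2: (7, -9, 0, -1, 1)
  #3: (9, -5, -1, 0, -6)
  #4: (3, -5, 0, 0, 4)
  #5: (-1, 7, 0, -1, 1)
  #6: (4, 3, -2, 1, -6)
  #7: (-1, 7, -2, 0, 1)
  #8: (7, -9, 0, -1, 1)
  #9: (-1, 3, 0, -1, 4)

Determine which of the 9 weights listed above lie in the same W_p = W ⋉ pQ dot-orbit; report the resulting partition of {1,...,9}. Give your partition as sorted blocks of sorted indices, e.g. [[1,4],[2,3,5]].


D_5 Cartan matrix, 5 simple roots permuted; ρ=(1,1,1,1,1).

Ā_11 reps of the 9 weights (D_5, coords as presented):

  [1] (0, 4, 1, 0, 5) · [2] (0, 8, 1, 0, 2) · [3] (0, 4, 1, 0, 5) · [4] (0, 4, 1, 0, 5) · [5] (0, 8, 1, 0, 2) · [6] (0, 4, 1, 0, 5) · [7] (0, 8, 1, 0, 2) · [8] (0, 8, 1, 0, 2) · [9] (0, 4, 1, 0, 5)

Linkage partition of the 9 weights (2 classes, p=11):

[[1, 3, 4, 6, 9], [2, 5, 7, 8]]


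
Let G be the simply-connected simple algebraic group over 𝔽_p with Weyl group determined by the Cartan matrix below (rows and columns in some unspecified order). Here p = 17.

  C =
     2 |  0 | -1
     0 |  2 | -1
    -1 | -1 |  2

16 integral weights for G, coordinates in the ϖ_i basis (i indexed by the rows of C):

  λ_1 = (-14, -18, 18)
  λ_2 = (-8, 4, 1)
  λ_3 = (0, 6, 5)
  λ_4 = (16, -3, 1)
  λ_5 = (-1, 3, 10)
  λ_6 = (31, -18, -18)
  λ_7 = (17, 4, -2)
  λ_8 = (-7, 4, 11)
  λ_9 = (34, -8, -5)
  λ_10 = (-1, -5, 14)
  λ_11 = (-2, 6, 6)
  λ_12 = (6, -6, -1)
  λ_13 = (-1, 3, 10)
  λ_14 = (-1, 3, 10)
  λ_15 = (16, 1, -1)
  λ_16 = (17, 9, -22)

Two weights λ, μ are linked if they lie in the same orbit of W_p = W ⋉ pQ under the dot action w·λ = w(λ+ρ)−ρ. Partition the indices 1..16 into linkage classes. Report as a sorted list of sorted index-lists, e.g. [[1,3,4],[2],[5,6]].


Root system A_3: the 3×3 matrix C matches after relabeling.

λ_j+ρ reflected into Ā_17 (⟨·,θ^∨⟩≤17); 3-tuples as given:

  λ_1+ρ ↦ (0, 4, 11) · λ_2+ρ ↦ (2, 0, 5) · λ_3+ρ ↦ (1, 7, 6) · λ_4+ρ ↦ (15, 0, 0) · λ_5+ρ ↦ (0, 4, 11) · λ_6+ρ ↦ (15, 0, 0) · λ_7+ρ ↦ (12, 1, 0) · λ_8+ρ ↦ (6, 5, 6) · λ_9+ρ ↦ (1, 7, 6) · λ_10+ρ ↦ (0, 4, 11) · λ_11+ρ ↦ (1, 7, 6) · λ_12+ρ ↦ (2, 0, 5) · λ_13+ρ ↦ (0, 4, 11) · λ_14+ρ ↦ (0, 4, 11) · λ_15+ρ ↦ (15, 0, 0) · λ_16+ρ ↦ (1, 7, 6)

These 16 weights hit 6 W_17-dot-orbits; sizes (5, 2, 4, 3, 1, 1):

[[1, 5, 10, 13, 14], [2, 12], [3, 9, 11, 16], [4, 6, 15], [7], [8]]


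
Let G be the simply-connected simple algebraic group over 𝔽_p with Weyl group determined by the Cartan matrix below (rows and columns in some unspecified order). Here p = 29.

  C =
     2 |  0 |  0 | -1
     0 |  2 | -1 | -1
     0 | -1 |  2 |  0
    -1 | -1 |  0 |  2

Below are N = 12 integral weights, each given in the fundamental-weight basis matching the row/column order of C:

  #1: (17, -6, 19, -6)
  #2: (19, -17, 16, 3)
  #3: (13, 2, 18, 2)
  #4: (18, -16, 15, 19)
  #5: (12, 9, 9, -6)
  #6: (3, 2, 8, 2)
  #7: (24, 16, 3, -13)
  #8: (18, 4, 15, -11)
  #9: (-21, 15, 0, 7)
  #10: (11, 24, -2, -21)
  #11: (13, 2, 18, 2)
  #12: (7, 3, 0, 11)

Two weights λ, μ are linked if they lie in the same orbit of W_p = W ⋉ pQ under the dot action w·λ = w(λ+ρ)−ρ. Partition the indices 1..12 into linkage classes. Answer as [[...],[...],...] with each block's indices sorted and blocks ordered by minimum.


A_4 Cartan matrix, 4 simple roots permuted; ρ=(1,1,1,1).

λ_j+ρ reflected into Ā_29 (⟨·,θ^∨⟩≤29); 4-tuples as given:

  λ_1 → (8, 5, 10, 5)
  λ_2 → (8, 4, 1, 12)
  λ_3 → (4, 3, 9, 3)
  λ_4 → (8, 5, 10, 5)
  λ_5 → (8, 5, 10, 5)
  λ_6 → (4, 3, 9, 3)
  λ_7 → (8, 4, 1, 12)
  λ_8 → (8, 5, 10, 5)
  λ_9 → (8, 4, 1, 12)
  λ_10 → (8, 4, 1, 12)
  λ_11 → (4, 3, 9, 3)
  λ_12 → (8, 4, 1, 12)

3 distinct reps among the 12 weights ⇒ 3 W_29-linkage classes:

[[1, 4, 5, 8], [2, 7, 9, 10, 12], [3, 6, 11]]


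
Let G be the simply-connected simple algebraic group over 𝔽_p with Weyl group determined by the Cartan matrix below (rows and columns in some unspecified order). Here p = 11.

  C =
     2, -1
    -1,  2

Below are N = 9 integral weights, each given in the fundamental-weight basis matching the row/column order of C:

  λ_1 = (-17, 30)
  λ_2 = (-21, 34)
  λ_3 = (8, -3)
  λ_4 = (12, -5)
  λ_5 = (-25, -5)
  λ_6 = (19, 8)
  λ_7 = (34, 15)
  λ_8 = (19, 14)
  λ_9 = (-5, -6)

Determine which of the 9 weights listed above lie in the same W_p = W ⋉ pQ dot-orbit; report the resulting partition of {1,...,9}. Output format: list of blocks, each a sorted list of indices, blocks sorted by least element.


Cartan matrix: type A_2 (|W|=6); un-permuting the 2 rows.

λ_j+ρ reflected into Ā_11 (⟨·,θ^∨⟩≤11); 2-tuples as given:

  λ_1 → (5, 4)
  λ_2 → (7, 2)
  λ_3 → (7, 2)
  λ_4 → (7, 2)
  λ_5 → (5, 4)
  λ_6 → (7, 2)
  λ_7 → (5, 4)
  λ_8 → (7, 2)
  λ_9 → (5, 4)

The 9 indices split into 2 linkage classes (same alcove rep ⇔ same W_11-dot-orbit):

[[1, 5, 7, 9], [2, 3, 4, 6, 8]]


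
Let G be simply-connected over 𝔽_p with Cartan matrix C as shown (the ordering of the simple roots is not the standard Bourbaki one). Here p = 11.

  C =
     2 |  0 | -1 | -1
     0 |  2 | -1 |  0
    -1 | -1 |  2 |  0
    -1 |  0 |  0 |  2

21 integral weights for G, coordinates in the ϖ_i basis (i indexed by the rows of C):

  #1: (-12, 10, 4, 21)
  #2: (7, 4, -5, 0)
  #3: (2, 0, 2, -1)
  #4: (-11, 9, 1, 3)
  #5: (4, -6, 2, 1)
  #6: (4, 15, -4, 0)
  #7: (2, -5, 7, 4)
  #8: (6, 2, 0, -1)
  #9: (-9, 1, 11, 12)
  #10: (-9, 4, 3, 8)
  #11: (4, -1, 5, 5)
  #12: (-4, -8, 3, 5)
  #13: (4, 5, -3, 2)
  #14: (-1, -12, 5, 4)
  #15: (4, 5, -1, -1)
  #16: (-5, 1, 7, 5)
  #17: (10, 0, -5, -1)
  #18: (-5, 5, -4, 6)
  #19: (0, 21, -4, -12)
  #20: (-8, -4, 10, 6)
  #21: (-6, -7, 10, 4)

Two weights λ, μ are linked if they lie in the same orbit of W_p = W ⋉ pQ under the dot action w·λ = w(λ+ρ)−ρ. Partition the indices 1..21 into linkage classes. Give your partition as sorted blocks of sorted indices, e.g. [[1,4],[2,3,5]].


A_4 Cartan matrix, 4 simple roots permuted; ρ=(1,1,1,1).

Folding the 21 weights λ_j+ρ into Ā_11 (reps in the given 4-coord order):

  [1] (5, 6, 0, 0)
  [2] (4, 1, 4, 1)
  [3] (3, 1, 3, 0)
  [4] (4, 1, 4, 1)
  [5] (3, 3, 2, 2)
  [6] (3, 3, 2, 2)
  [7] (3, 1, 3, 0)
  [8] (7, 3, 1, 0)
  [9] (3, 3, 2, 2)
  [10] (4, 1, 4, 1)
  [11] (5, 6, 0, 0)
  [12] (3, 1, 3, 0)
  [13] (3, 3, 2, 2)
  [14] (5, 6, 0, 0)
  [15] (5, 6, 0, 0)
  [16] (4, 1, 4, 1)
  [17] (7, 3, 1, 0)
  [18] (3, 1, 3, 0)
  [19] (8, 2, 0, 1)
  [20] (7, 3, 1, 0)
  [21] (5, 6, 0, 0)

The 21 indices split into 6 linkage classes (same alcove rep ⇔ same W_11-dot-orbit):

[[1, 11, 14, 15, 21], [2, 4, 10, 16], [3, 7, 12, 18], [5, 6, 9, 13], [8, 17, 20], [19]]


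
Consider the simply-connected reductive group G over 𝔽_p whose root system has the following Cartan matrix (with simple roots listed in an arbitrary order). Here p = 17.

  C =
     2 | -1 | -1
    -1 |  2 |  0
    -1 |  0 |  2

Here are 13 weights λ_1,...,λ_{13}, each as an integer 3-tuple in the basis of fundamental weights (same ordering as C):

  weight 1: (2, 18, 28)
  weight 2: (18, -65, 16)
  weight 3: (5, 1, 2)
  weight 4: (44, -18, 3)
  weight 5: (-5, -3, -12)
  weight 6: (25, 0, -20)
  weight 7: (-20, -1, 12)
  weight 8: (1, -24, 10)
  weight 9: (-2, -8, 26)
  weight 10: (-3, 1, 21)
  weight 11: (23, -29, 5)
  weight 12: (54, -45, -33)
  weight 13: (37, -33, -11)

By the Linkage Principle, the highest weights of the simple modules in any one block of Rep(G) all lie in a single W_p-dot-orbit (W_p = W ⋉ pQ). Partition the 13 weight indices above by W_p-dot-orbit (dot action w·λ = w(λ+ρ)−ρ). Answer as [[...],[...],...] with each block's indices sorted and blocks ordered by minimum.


C ↔ A_3 under row/col permutation; |W(A_3)| = 24.

Ā_17 reps of the 13 weights (A_3, coords as presented):

  [1] (3, 2, 12) · [2] (4, 11, 2) · [3] (6, 2, 3) · [4] (4, 11, 2) · [5] (4, 11, 2) · [6] (2, 7, 7) · [7] (4, 11, 2) · [8] (7, 4, 4) · [9] (2, 7, 7) · [10] (3, 2, 12) · [11] (7, 4, 4) · [12] (7, 4, 4) · [13] (7, 4, 4)

These 13 weights hit 5 W_17-dot-orbits; sizes (2, 4, 1, 2, 4):

[[1, 10], [2, 4, 5, 7], [3], [6, 9], [8, 11, 12, 13]]


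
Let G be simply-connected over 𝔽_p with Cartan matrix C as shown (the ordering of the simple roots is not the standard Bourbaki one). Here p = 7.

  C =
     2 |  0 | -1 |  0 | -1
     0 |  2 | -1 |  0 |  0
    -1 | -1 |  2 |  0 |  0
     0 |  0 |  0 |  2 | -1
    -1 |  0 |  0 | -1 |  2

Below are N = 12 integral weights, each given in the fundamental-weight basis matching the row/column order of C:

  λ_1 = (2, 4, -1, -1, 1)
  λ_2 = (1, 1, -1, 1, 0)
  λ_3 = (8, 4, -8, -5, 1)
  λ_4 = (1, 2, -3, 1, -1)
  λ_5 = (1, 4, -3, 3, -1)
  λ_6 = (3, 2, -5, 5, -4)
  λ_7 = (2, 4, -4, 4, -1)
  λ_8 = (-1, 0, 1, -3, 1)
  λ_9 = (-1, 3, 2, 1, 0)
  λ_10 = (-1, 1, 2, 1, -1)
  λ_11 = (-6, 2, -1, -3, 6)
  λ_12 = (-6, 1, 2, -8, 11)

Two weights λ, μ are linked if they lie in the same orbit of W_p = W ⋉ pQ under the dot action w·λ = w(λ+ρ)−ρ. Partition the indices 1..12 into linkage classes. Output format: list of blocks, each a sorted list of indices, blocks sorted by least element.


A_5 Cartan matrix, 5 simple roots permuted; ρ=(1,1,1,1,1).

Alcove-folded reps (p=7, 12 weights, presented ϖ-order):

  [1] (2, 2, 0, 2, 1)
  [2] (2, 2, 0, 2, 1)
  [3] (0, 2, 3, 2, 0)
  [4] (0, 1, 2, 2, 0)
  [5] (0, 1, 2, 2, 0)
  [6] (3, 1, 0, 3, 0)
  [7] (0, 1, 2, 2, 0)
  [8] (0, 1, 2, 2, 0)
  [9] (0, 1, 3, 1, 0)
  [10] (0, 2, 3, 2, 0)
  [11] (0, 2, 3, 2, 0)
  [12] (0, 2, 3, 2, 0)

Grouping the 12 weights by Ā_7-representative: 5 linkage classes.

[[1, 2], [3, 10, 11, 12], [4, 5, 7, 8], [6], [9]]


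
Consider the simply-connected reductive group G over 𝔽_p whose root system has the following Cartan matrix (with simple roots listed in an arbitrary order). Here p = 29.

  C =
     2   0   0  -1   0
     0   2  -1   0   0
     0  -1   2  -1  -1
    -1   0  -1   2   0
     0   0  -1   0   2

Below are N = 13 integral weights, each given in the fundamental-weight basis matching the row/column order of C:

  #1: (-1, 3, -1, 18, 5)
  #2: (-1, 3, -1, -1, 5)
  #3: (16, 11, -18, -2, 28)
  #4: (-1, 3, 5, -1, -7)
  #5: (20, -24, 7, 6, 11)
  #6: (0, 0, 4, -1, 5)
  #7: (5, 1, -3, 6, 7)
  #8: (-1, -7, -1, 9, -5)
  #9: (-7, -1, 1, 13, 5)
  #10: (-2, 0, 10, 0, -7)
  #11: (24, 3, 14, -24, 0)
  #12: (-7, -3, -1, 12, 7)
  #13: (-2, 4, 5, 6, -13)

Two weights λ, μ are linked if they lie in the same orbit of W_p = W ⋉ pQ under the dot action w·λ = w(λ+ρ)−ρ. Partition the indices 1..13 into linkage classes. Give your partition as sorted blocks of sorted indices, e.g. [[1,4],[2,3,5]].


Root system D_5: the 5×5 matrix C matches after relabeling.

λ_j+ρ reflected into Ā_29 (⟨·,θ^∨⟩≤29); 5-tuples as given:

    [1] (0, 4, 0, 0, 6)
    [2] (0, 4, 0, 0, 6)
    [3] (1, 1, 5, 0, 6)
    [4] (0, 4, 0, 0, 6)
    [5] (2, 1, 3, 4, 4)
    [6] (1, 1, 5, 0, 6)
    [7] (6, 0, 2, 5, 6)
    [8] (0, 4, 0, 0, 6)
    [9] (6, 0, 2, 5, 6)
    [10] (1, 1, 5, 0, 6)
    [11] (2, 1, 3, 4, 4)
    [12] (6, 0, 2, 5, 6)
    [13] (1, 1, 5, 0, 6)

These 13 weights hit 4 W_29-dot-orbits; sizes (4, 4, 2, 3):

[[1, 2, 4, 8], [3, 6, 10, 13], [5, 11], [7, 9, 12]]


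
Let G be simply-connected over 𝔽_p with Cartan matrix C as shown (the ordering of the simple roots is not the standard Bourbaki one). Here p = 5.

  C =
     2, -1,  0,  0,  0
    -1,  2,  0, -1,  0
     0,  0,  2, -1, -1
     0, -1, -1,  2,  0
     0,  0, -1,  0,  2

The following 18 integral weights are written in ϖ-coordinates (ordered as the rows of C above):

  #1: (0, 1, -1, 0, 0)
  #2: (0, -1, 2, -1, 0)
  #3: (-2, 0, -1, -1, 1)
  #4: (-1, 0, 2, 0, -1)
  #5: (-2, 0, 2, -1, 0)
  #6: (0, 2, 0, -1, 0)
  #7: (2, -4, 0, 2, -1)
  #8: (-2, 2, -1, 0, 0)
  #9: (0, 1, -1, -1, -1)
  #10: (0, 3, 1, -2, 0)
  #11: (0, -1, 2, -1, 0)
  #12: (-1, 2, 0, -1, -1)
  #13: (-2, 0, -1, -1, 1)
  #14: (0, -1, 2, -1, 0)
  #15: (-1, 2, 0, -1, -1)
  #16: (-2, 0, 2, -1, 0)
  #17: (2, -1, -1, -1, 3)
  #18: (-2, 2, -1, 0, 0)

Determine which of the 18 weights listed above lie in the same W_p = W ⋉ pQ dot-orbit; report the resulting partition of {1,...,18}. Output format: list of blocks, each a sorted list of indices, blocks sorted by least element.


C ↔ A_5 under row/col permutation; |W(A_5)| = 720.

W_5-reps of the 18 weights in Ā_5 (same 5-coord order as C):

    λ_1+ρ ↦ (1, 2, 0, 1, 1)
    λ_2+ρ ↦ (1, 0, 3, 0, 1)
    λ_3+ρ ↦ (1, 0, 0, 0, 2)
    λ_4+ρ ↦ (0, 1, 3, 1, 0)
    λ_5+ρ ↦ (1, 0, 3, 0, 1)
    λ_6+ρ ↦ (0, 3, 1, 0, 0)
    λ_7+ρ ↦ (0, 3, 1, 0, 0)
    λ_8+ρ ↦ (1, 2, 0, 1, 1)
    λ_9+ρ ↦ (1, 2, 0, 0, 0)
    λ_10+ρ ↦ (1, 2, 0, 1, 1)
    λ_11+ρ ↦ (1, 0, 3, 0, 1)
    λ_12+ρ ↦ (0, 3, 1, 0, 0)
    λ_13+ρ ↦ (1, 0, 0, 0, 2)
    λ_14+ρ ↦ (1, 0, 3, 0, 1)
    λ_15+ρ ↦ (0, 3, 1, 0, 0)
    λ_16+ρ ↦ (1, 0, 3, 0, 1)
    λ_17+ρ ↦ (1, 0, 0, 0, 2)
    λ_18+ρ ↦ (1, 2, 0, 1, 1)

Linkage partition of the 18 weights (6 classes, p=5):

[[1, 8, 10, 18], [2, 5, 11, 14, 16], [3, 13, 17], [4], [6, 7, 12, 15], [9]]


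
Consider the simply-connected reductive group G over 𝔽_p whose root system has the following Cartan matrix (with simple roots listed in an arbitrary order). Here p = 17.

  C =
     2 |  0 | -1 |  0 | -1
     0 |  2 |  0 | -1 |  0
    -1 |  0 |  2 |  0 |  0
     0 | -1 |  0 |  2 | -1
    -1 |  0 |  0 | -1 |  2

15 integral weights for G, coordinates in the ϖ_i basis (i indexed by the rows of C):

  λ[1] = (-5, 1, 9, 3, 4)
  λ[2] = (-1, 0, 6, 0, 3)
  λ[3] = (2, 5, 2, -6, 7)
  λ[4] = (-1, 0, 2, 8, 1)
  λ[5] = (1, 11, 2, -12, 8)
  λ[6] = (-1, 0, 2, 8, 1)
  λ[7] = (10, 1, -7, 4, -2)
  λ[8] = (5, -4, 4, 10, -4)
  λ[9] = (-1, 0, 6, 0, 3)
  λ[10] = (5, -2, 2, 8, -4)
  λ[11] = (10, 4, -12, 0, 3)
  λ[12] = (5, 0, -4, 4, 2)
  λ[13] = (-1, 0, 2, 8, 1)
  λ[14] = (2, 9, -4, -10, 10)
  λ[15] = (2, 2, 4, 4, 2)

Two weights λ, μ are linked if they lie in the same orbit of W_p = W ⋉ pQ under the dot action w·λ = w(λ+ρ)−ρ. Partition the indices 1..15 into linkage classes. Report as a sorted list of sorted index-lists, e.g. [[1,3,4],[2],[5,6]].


Dynkin diagram of C (from the 8 off-diagonal −1 entries): A_5.

Ā_17 reps of the 15 weights (A_5, coords as presented):

  λ_1+ρ ↦ (4, 2, 6, 4, 1)
  λ_2+ρ ↦ (0, 1, 7, 1, 4)
  λ_3+ρ ↦ (3, 1, 3, 5, 3)
  λ_4+ρ ↦ (0, 1, 3, 9, 2)
  λ_5+ρ ↦ (0, 1, 3, 9, 2)
  λ_6+ρ ↦ (0, 1, 3, 9, 2)
  λ_7+ρ ↦ (4, 2, 6, 4, 1)
  λ_8+ρ ↦ (3, 1, 3, 5, 3)
  λ_9+ρ ↦ (0, 1, 7, 1, 4)
  λ_10+ρ ↦ (3, 1, 3, 5, 3)
  λ_11+ρ ↦ (0, 1, 7, 1, 4)
  λ_12+ρ ↦ (3, 1, 3, 5, 3)
  λ_13+ρ ↦ (0, 1, 3, 9, 2)
  λ_14+ρ ↦ (0, 1, 3, 9, 2)
  λ_15+ρ ↦ (3, 1, 3, 5, 3)

Grouping the 15 weights by Ā_17-representative: 4 linkage classes.

[[1, 7], [2, 9, 11], [3, 8, 10, 12, 15], [4, 5, 6, 13, 14]]


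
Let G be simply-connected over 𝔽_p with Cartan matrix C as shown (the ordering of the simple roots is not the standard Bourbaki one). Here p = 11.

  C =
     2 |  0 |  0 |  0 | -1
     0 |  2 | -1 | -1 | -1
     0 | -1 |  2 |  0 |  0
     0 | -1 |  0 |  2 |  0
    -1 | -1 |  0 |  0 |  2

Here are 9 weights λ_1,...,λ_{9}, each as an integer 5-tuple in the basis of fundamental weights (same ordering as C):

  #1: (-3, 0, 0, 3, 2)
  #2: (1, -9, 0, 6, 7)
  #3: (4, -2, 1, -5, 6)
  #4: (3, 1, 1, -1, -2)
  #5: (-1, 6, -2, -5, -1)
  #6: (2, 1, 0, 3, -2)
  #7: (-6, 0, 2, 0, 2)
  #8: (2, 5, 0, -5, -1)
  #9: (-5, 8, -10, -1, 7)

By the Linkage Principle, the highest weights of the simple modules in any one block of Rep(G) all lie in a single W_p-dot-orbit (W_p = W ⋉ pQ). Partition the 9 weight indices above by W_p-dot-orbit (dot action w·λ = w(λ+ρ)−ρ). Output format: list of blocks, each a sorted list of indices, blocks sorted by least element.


D_5 Cartan matrix, 5 simple roots permuted; ρ=(1,1,1,1,1).

Folding the 9 weights λ_j+ρ into Ā_11 (reps in the given 5-coord order):

  λ_1+ρ ↦ (2, 1, 1, 4, 1) · λ_2+ρ ↦ (2, 0, 7, 1, 0) · λ_3+ρ ↦ (3, 1, 2, 0, 1) · λ_4+ρ ↦ (3, 1, 2, 0, 1) · λ_5+ρ ↦ (0, 2, 1, 4, 0) · λ_6+ρ ↦ (2, 1, 1, 4, 1) · λ_7+ρ ↦ (3, 1, 2, 0, 1) · λ_8+ρ ↦ (2, 1, 1, 4, 1) · λ_9+ρ ↦ (0, 2, 1, 4, 0)

The 9 indices split into 4 linkage classes (same alcove rep ⇔ same W_11-dot-orbit):

[[1, 6, 8], [2], [3, 4, 7], [5, 9]]


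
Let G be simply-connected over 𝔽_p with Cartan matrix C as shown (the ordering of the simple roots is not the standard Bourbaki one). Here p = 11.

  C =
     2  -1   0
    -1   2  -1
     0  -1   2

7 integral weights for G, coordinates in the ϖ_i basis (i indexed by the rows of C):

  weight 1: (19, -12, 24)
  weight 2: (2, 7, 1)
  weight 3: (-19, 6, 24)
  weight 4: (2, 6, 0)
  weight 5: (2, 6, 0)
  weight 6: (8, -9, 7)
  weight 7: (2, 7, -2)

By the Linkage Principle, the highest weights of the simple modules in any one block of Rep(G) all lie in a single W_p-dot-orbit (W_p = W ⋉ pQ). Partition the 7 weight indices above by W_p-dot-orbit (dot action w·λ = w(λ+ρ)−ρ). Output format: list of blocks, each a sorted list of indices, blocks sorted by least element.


Root system A_3: the 3×3 matrix C matches after relabeling.

λ_j+ρ reflected into Ā_11 (⟨·,θ^∨⟩≤11); 3-tuples as given:

  1: (1, 8, 0)
  2: (1, 8, 0)
  3: (1, 7, 0)
  4: (3, 7, 1)
  5: (3, 7, 1)
  6: (1, 8, 0)
  7: (3, 7, 1)

3 distinct reps among the 7 weights ⇒ 3 W_11-linkage classes:

[[1, 2, 6], [3], [4, 5, 7]]


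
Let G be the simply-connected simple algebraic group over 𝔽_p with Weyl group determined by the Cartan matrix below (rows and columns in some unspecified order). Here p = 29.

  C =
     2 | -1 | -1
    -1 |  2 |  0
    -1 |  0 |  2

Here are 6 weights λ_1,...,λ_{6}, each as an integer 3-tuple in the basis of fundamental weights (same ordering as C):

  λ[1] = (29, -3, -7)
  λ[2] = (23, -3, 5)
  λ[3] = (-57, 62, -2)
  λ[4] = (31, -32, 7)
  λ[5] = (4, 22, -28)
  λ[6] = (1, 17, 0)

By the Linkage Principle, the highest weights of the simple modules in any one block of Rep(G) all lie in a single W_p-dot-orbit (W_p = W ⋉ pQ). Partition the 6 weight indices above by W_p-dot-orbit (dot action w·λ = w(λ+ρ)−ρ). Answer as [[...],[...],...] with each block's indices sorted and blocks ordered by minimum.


Cartan matrix: type A_3 (|W|=24); un-permuting the 3 rows.

Alcove-folded reps (p=29, 6 weights, presented ϖ-order):

  1: (22, 1, 5);  2: (22, 1, 5);  3: (22, 1, 5);  4: (2, 18, 1);  5: (22, 1, 5);  6: (2, 18, 1)

The 6 indices split into 2 linkage classes (same alcove rep ⇔ same W_29-dot-orbit):

[[1, 2, 3, 5], [4, 6]]


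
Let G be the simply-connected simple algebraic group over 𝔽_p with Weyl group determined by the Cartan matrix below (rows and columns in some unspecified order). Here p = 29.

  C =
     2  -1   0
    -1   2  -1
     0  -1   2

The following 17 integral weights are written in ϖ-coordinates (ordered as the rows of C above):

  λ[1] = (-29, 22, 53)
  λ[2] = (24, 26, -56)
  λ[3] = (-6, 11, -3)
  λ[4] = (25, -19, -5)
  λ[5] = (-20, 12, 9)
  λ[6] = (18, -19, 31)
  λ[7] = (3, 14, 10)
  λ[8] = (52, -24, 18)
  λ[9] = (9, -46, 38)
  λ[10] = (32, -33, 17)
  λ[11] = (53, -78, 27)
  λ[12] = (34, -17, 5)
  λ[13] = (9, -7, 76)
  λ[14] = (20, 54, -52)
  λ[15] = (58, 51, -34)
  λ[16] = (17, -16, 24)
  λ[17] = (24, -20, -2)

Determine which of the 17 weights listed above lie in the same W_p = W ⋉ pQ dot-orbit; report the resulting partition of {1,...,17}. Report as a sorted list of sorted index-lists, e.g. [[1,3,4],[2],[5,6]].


Cartan matrix: type A_3 (|W|=24); un-permuting the 3 rows.

Ā_29 reps of the 17 weights (A_3, coords as presented):

  1: (5, 1, 19)
  2: (23, 2, 1)
  3: (5, 5, 2)
  4: (4, 4, 18)
  5: (13, 6, 4)
  6: (3, 15, 10)
  7: (3, 15, 10)
  8: (5, 1, 19)
  9: (13, 6, 4)
  10: (3, 15, 10)
  11: (5, 1, 19)
  12: (13, 6, 4)
  13: (13, 6, 4)
  14: (4, 4, 18)
  15: (5, 1, 19)
  16: (3, 15, 10)
  17: (5, 1, 19)

These 17 weights hit 6 W_29-dot-orbits; sizes (5, 1, 1, 2, 4, 4):

[[1, 8, 11, 15, 17], [2], [3], [4, 14], [5, 9, 12, 13], [6, 7, 10, 16]]


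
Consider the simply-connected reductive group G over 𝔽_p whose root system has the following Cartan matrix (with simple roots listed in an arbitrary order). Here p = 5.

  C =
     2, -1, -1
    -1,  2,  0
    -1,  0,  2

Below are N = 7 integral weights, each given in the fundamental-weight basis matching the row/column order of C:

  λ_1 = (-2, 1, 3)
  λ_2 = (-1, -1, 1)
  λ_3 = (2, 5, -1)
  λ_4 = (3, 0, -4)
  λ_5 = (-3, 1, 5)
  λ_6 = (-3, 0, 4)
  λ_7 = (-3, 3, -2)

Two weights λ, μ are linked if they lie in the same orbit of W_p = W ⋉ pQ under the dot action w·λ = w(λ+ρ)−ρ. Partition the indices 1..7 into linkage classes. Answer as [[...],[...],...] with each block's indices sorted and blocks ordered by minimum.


C ↔ A_3 under row/col permutation; |W(A_3)| = 24.

W_5-reps of the 7 weights in Ā_5 (same 3-coord order as C):

    1: (1, 1, 3)
    2: (0, 0, 2)
    3: (1, 1, 3)
    4: (1, 1, 3)
    5: (1, 1, 3)
    6: (1, 1, 3)
    7: (1, 1, 2)

The 7 indices split into 3 linkage classes (same alcove rep ⇔ same W_5-dot-orbit):

[[1, 3, 4, 5, 6], [2], [7]]


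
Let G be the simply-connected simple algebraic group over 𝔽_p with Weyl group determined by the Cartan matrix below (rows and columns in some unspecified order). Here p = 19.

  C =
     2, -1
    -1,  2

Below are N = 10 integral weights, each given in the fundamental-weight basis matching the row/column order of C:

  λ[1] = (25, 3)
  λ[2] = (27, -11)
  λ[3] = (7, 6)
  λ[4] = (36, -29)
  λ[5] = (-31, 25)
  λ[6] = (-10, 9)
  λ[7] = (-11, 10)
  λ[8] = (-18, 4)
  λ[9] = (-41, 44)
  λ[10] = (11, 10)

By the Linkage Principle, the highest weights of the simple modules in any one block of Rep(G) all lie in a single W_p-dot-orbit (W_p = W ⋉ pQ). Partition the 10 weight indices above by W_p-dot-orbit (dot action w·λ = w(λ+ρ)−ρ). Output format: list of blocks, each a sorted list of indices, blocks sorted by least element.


Type A_2, rank 2, |W|=6; reorder rows/cols to standard.

Each λ_j+ρ reduced to Ā_19; 2-tuples below use C's row order:

  λ_1+ρ ↦ (8, 7) · λ_2+ρ ↦ (9, 1) · λ_3+ρ ↦ (8, 7) · λ_4+ρ ↦ (9, 1) · λ_5+ρ ↦ (8, 7) · λ_6+ρ ↦ (9, 1) · λ_7+ρ ↦ (10, 1) · λ_8+ρ ↦ (5, 12) · λ_9+ρ ↦ (5, 12) · λ_10+ρ ↦ (8, 7)

The 10 indices split into 4 linkage classes (same alcove rep ⇔ same W_19-dot-orbit):

[[1, 3, 5, 10], [2, 4, 6], [7], [8, 9]]


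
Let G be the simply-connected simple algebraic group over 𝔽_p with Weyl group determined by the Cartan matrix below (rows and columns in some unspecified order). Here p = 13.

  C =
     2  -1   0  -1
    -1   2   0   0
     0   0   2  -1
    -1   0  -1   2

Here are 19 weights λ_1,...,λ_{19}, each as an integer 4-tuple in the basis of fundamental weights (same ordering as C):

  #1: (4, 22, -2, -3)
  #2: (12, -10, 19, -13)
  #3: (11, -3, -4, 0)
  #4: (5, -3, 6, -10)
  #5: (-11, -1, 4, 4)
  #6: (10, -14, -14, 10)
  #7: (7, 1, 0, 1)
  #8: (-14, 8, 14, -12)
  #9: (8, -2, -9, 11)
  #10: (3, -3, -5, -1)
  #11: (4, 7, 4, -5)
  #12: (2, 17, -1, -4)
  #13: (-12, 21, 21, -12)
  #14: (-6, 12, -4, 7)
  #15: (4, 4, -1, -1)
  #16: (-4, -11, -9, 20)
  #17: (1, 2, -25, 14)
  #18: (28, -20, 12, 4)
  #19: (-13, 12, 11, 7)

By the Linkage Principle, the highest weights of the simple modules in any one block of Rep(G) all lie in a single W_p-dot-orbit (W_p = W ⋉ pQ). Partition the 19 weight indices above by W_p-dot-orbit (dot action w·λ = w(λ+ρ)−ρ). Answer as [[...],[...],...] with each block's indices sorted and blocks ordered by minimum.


A_4 Cartan matrix, 4 simple roots permuted; ρ=(1,1,1,1).

W_13-reps of the 19 weights in Ā_13 (same 4-coord order as C):

  λ_1 → (8, 2, 1, 2) · λ_2 → (1, 7, 0, 4) · λ_3 → (8, 2, 1, 2) · λ_4 → (2, 3, 2, 2) · λ_5 → (5, 5, 0, 0) · λ_6 → (2, 0, 0, 2) · λ_7 → (8, 2, 1, 2) · λ_8 → (2, 0, 0, 2) · λ_9 → (1, 7, 0, 4) · λ_10 → (2, 0, 0, 2) · λ_11 → (1, 7, 0, 4) · λ_12 → (5, 5, 0, 0) · λ_13 → (2, 0, 0, 2) · λ_14 → (5, 5, 0, 0) · λ_15 → (5, 5, 0, 0) · λ_16 → (5, 5, 0, 0) · λ_17 → (2, 3, 2, 2) · λ_18 → (5, 0, 3, 3) · λ_19 → (1, 7, 0, 4)

Grouping the 19 weights by Ā_13-representative: 6 linkage classes.

[[1, 3, 7], [2, 9, 11, 19], [4, 17], [5, 12, 14, 15, 16], [6, 8, 10, 13], [18]]


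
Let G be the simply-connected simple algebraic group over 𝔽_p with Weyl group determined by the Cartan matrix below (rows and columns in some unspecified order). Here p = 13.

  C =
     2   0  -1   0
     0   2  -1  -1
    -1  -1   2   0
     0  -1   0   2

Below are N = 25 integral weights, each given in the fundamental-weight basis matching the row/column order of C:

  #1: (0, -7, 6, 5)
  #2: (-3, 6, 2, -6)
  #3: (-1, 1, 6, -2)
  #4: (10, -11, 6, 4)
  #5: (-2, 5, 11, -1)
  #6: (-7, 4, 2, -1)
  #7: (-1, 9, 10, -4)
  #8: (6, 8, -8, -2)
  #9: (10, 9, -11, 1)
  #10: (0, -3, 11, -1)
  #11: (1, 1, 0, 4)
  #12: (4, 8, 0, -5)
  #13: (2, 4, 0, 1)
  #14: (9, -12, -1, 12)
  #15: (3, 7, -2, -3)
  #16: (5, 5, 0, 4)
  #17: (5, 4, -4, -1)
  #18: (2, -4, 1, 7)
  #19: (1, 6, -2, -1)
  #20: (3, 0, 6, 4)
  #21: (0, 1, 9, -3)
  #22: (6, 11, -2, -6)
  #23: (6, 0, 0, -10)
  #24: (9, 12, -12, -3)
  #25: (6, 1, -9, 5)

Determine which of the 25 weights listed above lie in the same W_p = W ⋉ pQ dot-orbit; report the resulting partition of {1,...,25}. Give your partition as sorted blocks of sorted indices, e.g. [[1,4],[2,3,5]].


Type A_4, rank 4, |W|=120; reorder rows/cols to standard.

Each λ_j+ρ reduced to Ā_13; 4-tuples below use C's row order:

  λ_1 → (1, 6, 1, 0)
  λ_2 → (2, 2, 1, 5)
  λ_3 → (0, 1, 7, 1)
  λ_4 → (3, 2, 3, 0)
  λ_5 → (0, 1, 7, 1)
  λ_6 → (3, 2, 3, 0)
  λ_7 → (3, 2, 3, 0)
  λ_8 → (0, 1, 7, 1)
  λ_9 → (1, 0, 10, 2)
  λ_10 → (1, 0, 10, 2)
  λ_11 → (2, 2, 1, 5)
  λ_12 → (3, 5, 1, 2)
  λ_13 → (3, 5, 1, 2)
  λ_14 → (1, 0, 10, 2)
  λ_15 → (3, 5, 1, 2)
  λ_16 → (1, 6, 1, 0)
  λ_17 → (3, 2, 3, 0)
  λ_18 → (2, 2, 1, 5)
  λ_19 → (1, 6, 1, 0)
  λ_20 → (0, 1, 7, 1)
  λ_21 → (1, 0, 10, 2)
  λ_22 → (1, 6, 1, 0)
  λ_23 → (0, 1, 7, 1)
  λ_24 → (1, 0, 10, 2)
  λ_25 → (1, 6, 1, 0)

Linkage partition of the 25 weights (6 classes, p=13):

[[1, 16, 19, 22, 25], [2, 11, 18], [3, 5, 8, 20, 23], [4, 6, 7, 17], [9, 10, 14, 21, 24], [12, 13, 15]]


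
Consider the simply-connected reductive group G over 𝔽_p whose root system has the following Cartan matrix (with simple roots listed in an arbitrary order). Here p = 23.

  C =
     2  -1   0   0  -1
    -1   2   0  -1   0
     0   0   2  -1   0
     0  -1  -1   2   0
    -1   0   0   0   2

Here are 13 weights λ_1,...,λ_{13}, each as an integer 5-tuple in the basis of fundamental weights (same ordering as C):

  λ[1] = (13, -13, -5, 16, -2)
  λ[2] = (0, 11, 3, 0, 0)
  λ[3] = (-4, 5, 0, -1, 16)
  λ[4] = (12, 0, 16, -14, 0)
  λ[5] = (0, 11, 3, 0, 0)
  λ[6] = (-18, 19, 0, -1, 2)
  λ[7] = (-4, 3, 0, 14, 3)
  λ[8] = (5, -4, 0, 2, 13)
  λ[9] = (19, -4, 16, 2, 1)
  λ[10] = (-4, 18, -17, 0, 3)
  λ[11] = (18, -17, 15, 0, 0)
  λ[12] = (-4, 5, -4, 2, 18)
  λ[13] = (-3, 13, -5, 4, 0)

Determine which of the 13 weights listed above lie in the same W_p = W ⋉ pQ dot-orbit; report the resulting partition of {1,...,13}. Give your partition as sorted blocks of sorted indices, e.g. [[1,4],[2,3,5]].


Root system A_5: the 5×5 matrix C matches after relabeling.

Folding the 13 weights λ_j+ρ into Ā_23 (reps in the given 5-coord order):

  λ_1+ρ ↦ (1, 12, 4, 1, 1)
  λ_2+ρ ↦ (1, 12, 4, 1, 1)
  λ_3+ρ ↦ (3, 3, 1, 0, 14)
  λ_4+ρ ↦ (1, 12, 4, 1, 1)
  λ_5+ρ ↦ (1, 12, 4, 1, 1)
  λ_6+ρ ↦ (3, 3, 1, 0, 14)
  λ_7+ρ ↦ (3, 1, 1, 15, 1)
  λ_8+ρ ↦ (3, 3, 1, 0, 14)
  λ_9+ρ ↦ (3, 3, 1, 0, 14)
  λ_10+ρ ↦ (3, 1, 1, 15, 1)
  λ_11+ρ ↦ (3, 1, 1, 15, 1)
  λ_12+ρ ↦ (3, 3, 1, 0, 14)
  λ_13+ρ ↦ (1, 12, 4, 1, 1)

3 distinct reps among the 13 weights ⇒ 3 W_23-linkage classes:

[[1, 2, 4, 5, 13], [3, 6, 8, 9, 12], [7, 10, 11]]


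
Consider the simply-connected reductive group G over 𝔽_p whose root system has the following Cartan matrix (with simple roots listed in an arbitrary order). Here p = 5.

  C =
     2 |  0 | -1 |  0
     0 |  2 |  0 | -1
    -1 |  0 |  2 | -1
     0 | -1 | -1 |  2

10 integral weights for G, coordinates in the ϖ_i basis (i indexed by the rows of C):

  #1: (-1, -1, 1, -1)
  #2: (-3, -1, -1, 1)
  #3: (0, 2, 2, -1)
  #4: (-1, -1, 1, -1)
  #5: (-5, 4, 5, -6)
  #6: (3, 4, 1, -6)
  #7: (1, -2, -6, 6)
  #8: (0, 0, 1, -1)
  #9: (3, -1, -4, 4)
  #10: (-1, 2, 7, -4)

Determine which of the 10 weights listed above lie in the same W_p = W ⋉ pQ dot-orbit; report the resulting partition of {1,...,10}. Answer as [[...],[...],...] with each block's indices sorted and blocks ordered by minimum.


Root system A_4: the 4×4 matrix C matches after relabeling.

λ_j+ρ reflected into Ā_5 (⟨·,θ^∨⟩≤5); 4-tuples as given:

  [1] (0, 0, 2, 0)
  [2] (0, 0, 2, 0)
  [3] (1, 1, 2, 0)
  [4] (0, 0, 2, 0)
  [5] (0, 1, 3, 1)
  [6] (0, 1, 3, 1)
  [7] (1, 1, 2, 0)
  [8] (1, 1, 2, 0)
  [9] (0, 1, 3, 1)
  [10] (0, 0, 2, 0)

The 10 indices split into 3 linkage classes (same alcove rep ⇔ same W_5-dot-orbit):

[[1, 2, 4, 10], [3, 7, 8], [5, 6, 9]]


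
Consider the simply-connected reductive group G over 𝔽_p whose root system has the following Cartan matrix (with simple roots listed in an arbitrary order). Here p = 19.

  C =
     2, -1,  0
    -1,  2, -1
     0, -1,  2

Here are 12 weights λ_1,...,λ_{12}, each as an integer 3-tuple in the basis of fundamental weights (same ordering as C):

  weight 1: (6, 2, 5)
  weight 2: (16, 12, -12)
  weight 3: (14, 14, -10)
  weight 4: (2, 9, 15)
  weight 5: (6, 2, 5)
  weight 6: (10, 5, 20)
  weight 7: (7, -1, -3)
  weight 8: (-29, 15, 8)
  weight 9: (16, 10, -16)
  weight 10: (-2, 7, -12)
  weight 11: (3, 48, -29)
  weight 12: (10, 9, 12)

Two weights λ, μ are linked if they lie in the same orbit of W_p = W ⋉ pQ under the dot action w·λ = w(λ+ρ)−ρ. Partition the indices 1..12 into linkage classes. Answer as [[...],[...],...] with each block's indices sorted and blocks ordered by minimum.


Cartan matrix: type A_3 (|W|=24); un-permuting the 3 rows.

Each λ_j+ρ reduced to Ā_19; 3-tuples below use C's row order:

  λ_1 → (7, 3, 6)
  λ_2 → (6, 2, 0)
  λ_3 → (4, 4, 2)
  λ_4 → (7, 3, 6)
  λ_5 → (7, 3, 6)
  λ_6 → (6, 2, 0)
  λ_7 → (6, 2, 0)
  λ_8 → (7, 3, 6)
  λ_9 → (4, 4, 2)
  λ_10 → (3, 1, 7)
  λ_11 → (4, 4, 2)
  λ_12 → (4, 4, 2)

The 12 indices split into 4 linkage classes (same alcove rep ⇔ same W_19-dot-orbit):

[[1, 4, 5, 8], [2, 6, 7], [3, 9, 11, 12], [10]]


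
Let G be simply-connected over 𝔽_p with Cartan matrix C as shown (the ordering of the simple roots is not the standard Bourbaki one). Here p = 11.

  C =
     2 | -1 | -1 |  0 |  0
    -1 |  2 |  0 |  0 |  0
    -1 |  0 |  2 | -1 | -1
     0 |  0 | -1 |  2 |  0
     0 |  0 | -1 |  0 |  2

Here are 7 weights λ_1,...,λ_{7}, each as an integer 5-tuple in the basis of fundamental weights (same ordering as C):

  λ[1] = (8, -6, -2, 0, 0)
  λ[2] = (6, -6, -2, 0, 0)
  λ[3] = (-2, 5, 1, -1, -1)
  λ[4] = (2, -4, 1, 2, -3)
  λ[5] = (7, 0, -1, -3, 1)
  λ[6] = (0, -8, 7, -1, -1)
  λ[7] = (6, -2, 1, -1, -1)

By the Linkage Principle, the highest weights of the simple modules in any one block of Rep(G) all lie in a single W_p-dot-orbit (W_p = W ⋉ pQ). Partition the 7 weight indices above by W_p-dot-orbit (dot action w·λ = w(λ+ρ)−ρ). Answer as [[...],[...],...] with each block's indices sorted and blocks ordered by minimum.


Dynkin diagram of C (from the 8 off-diagonal −1 entries): D_5.

Ā_11 reps of the 7 weights (D_5, coords as presented):

  λ_1+ρ ↦ (1, 5, 1, 0, 0)
  λ_2+ρ ↦ (1, 5, 1, 0, 0)
  λ_3+ρ ↦ (1, 5, 1, 0, 0)
  λ_4+ρ ↦ (0, 3, 0, 3, 2)
  λ_5+ρ ↦ (0, 1, 2, 0, 0)
  λ_6+ρ ↦ (0, 1, 2, 0, 0)
  λ_7+ρ ↦ (0, 1, 2, 0, 0)

Grouping the 7 weights by Ā_11-representative: 3 linkage classes.

[[1, 2, 3], [4], [5, 6, 7]]


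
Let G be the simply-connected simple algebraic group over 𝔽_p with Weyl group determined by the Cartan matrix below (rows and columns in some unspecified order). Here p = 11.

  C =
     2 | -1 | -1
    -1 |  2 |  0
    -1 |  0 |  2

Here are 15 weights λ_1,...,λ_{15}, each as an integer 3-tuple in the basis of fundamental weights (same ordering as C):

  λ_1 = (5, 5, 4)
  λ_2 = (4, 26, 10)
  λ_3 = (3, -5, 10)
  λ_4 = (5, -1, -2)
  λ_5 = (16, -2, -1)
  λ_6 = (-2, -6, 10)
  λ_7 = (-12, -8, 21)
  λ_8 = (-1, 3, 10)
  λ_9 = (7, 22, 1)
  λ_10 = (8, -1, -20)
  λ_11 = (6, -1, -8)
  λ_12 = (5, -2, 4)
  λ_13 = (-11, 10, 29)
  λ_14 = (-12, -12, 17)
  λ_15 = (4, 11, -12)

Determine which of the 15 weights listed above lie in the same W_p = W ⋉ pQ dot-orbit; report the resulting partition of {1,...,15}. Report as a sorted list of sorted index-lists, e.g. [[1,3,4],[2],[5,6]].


Type A_3, rank 3, |W|=24; reorder rows/cols to standard.

Folding the 15 weights λ_j+ρ into Ā_11 (reps in the given 3-coord order):

  λ_1 → (5, 0, 1) · λ_2 → (5, 1, 5) · λ_3 → (0, 0, 7) · λ_4 → (5, 0, 1) · λ_5 → (5, 0, 1) · λ_6 → (5, 1, 5) · λ_7 → (0, 0, 7) · λ_8 → (0, 0, 7) · λ_9 → (0, 2, 1) · λ_10 → (0, 2, 1) · λ_11 → (0, 0, 7) · λ_12 → (5, 1, 5) · λ_13 → (0, 2, 1) · λ_14 → (0, 0, 7) · λ_15 → (5, 0, 1)

These 15 weights hit 4 W_11-dot-orbits; sizes (4, 3, 5, 3):

[[1, 4, 5, 15], [2, 6, 12], [3, 7, 8, 11, 14], [9, 10, 13]]


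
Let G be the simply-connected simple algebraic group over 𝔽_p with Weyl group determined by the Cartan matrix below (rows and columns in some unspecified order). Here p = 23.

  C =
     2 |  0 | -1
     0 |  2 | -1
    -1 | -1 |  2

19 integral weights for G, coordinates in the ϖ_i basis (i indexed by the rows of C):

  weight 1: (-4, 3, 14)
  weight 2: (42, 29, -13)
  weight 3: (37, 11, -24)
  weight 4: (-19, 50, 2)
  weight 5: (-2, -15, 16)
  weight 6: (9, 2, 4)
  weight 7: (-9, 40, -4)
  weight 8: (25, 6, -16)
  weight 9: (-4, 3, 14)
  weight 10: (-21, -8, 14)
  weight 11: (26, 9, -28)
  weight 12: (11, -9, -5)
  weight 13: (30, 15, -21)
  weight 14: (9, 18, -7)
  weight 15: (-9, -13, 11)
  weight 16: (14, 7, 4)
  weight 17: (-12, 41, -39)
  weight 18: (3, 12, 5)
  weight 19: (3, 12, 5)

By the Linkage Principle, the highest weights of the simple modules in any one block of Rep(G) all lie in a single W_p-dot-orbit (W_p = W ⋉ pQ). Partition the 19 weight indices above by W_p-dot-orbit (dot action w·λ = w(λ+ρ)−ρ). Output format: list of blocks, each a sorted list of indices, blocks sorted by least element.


Cartan matrix: type A_3 (|W|=24); un-permuting the 3 rows.

Folding the 19 weights λ_j+ρ into Ā_23 (reps in the given 3-coord order):

  λ_1 → (3, 4, 12);  λ_2 → (8, 5, 7);  λ_3 → (0, 4, 8);  λ_4 → (10, 3, 5);  λ_5 → (1, 14, 2);  λ_6 → (10, 3, 5);  λ_7 → (8, 5, 7);  λ_8 → (8, 5, 7);  λ_9 → (3, 4, 12);  λ_10 → (8, 5, 7);  λ_11 → (4, 13, 6);  λ_12 → (0, 4, 8);  λ_13 → (3, 4, 12);  λ_14 → (4, 13, 6);  λ_15 → (0, 4, 8);  λ_16 → (10, 3, 5);  λ_17 → (3, 4, 12);  λ_18 → (4, 13, 6);  λ_19 → (4, 13, 6)

Partition of {1..19} into 6 W_23-dot-orbits:

[[1, 9, 13, 17], [2, 7, 8, 10], [3, 12, 15], [4, 6, 16], [5], [11, 14, 18, 19]]


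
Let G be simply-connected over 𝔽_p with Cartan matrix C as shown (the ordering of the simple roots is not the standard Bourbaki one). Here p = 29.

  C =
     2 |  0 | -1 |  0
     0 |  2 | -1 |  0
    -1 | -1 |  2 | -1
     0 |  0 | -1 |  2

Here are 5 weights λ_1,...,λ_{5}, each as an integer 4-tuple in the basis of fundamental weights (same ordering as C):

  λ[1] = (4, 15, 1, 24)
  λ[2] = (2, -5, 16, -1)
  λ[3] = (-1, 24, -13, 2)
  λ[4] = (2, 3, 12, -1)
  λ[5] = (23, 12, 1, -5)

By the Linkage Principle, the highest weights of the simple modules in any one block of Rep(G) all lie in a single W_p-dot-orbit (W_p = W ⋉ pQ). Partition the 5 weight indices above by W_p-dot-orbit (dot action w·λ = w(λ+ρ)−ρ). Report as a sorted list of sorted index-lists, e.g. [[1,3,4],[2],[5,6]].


Type D_4, rank 4, |W|=192; reorder rows/cols to standard.

W_29-reps of the 5 weights in Ā_29 (same 4-coord order as C):

  [1] (14, 3, 2, 6);  [2] (3, 4, 9, 0);  [3] (3, 4, 9, 0);  [4] (3, 4, 9, 0);  [5] (14, 3, 2, 6)

The 5 indices split into 2 linkage classes (same alcove rep ⇔ same W_29-dot-orbit):

[[1, 5], [2, 3, 4]]


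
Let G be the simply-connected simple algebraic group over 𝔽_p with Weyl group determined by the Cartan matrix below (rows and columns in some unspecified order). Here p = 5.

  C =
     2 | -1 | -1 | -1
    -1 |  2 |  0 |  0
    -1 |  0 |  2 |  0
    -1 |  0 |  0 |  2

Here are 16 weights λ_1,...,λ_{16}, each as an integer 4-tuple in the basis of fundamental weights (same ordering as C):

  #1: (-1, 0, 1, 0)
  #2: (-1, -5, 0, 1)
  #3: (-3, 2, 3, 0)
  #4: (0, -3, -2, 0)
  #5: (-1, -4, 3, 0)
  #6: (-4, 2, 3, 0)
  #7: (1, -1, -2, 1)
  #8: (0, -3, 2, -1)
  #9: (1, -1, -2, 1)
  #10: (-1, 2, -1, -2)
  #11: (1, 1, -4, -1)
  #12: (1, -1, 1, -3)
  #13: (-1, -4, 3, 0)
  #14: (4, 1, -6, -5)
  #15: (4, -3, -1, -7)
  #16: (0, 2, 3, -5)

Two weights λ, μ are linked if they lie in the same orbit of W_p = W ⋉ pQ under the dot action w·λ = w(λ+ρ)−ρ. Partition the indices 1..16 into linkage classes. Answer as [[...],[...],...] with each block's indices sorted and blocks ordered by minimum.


Type D_4, rank 4, |W|=192; reorder rows/cols to standard.

Each λ_j+ρ reduced to Ā_5; 4-tuples below use C's row order:

  1: (0, 1, 2, 1) · 2: (0, 1, 2, 1) · 3: (0, 1, 2, 1) · 4: (0, 0, 1, 1) · 5: (1, 0, 1, 2) · 6: (1, 0, 1, 2) · 7: (1, 0, 1, 2) · 8: (0, 1, 2, 1) · 9: (1, 0, 1, 2) · 10: (0, 2, 1, 0) · 11: (0, 1, 2, 1) · 12: (0, 0, 2, 2) · 13: (1, 0, 1, 2) · 14: (0, 2, 1, 0) · 15: (0, 0, 2, 2) · 16: (0, 0, 1, 1)

These 16 weights hit 5 W_5-dot-orbits; sizes (5, 2, 5, 2, 2):

[[1, 2, 3, 8, 11], [4, 16], [5, 6, 7, 9, 13], [10, 14], [12, 15]]
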